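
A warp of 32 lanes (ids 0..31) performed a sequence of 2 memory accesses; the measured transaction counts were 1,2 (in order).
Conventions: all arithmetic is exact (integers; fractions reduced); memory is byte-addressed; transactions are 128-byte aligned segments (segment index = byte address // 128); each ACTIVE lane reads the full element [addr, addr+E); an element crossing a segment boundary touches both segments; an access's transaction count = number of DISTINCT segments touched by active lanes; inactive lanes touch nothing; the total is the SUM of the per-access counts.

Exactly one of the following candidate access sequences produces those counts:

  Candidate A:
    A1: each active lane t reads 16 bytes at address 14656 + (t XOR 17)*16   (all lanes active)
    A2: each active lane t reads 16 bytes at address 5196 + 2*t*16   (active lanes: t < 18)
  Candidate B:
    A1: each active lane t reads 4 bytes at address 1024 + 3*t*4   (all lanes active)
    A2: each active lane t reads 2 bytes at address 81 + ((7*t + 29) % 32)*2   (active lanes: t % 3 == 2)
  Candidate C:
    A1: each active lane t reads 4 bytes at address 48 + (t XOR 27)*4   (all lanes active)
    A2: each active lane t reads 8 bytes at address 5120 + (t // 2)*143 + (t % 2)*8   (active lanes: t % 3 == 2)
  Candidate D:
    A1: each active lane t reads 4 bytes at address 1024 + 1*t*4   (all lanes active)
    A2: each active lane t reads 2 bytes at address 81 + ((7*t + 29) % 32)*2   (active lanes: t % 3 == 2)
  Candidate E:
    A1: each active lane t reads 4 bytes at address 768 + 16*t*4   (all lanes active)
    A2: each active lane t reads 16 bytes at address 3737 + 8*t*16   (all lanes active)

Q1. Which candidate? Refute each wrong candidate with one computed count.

A: A1 gives 5 transactions, not 1
B: A1 gives 3 transactions, not 1
C: A1 gives 2 transactions, not 1
E: A1 gives 16 transactions, not 1
D: all counts match (1,2)

Answer: D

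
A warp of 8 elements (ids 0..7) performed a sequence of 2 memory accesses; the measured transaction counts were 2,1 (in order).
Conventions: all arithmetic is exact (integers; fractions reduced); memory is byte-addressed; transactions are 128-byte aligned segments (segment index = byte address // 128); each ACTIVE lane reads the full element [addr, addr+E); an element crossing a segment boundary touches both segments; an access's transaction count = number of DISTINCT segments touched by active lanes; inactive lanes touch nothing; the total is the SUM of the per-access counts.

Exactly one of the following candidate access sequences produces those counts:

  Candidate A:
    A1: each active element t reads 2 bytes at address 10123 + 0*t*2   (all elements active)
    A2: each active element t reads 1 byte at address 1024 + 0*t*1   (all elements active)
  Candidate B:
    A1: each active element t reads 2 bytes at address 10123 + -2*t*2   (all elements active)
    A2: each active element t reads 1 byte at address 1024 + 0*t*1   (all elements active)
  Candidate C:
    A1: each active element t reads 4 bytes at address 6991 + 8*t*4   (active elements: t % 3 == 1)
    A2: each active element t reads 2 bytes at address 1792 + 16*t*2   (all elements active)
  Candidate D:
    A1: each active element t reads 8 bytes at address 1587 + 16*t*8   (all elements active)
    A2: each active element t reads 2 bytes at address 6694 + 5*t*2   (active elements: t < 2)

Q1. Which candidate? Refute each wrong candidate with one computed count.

A: A1 gives 1 transaction, not 2
C: A1 gives 3 transactions, not 2
D: A1 gives 8 transactions, not 2
B: all counts match (2,1)

Answer: B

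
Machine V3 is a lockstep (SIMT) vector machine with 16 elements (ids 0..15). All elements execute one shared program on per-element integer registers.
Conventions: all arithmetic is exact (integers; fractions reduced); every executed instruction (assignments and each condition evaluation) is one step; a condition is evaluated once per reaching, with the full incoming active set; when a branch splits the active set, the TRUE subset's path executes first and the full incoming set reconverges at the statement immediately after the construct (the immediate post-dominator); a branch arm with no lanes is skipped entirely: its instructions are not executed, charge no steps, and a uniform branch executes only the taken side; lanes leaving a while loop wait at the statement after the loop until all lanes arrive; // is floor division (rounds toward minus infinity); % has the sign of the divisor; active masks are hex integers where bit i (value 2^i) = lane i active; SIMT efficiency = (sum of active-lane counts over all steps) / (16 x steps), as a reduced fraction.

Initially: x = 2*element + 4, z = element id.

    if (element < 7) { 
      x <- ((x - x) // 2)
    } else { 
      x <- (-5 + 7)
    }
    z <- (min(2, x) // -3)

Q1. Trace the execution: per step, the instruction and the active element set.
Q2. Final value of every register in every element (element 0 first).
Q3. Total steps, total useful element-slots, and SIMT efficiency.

step 0: eval (element < 7)           0xffff
step 1: x <- ((x - x) // 2)          0x007f
step 2: x <- (-5 + 7)                0xff80
step 3: z <- (min(2, x) // -3)       0xffff

Answer: 4 steps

x: 0,0,0,0,0,0,0,2,2,2,2,2,2,2,2,2
z: 0,0,0,0,0,0,0,-1,-1,-1,-1,-1,-1,-1,-1,-1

steps = 4; useful = 48; efficiency = 48/64 = 3/4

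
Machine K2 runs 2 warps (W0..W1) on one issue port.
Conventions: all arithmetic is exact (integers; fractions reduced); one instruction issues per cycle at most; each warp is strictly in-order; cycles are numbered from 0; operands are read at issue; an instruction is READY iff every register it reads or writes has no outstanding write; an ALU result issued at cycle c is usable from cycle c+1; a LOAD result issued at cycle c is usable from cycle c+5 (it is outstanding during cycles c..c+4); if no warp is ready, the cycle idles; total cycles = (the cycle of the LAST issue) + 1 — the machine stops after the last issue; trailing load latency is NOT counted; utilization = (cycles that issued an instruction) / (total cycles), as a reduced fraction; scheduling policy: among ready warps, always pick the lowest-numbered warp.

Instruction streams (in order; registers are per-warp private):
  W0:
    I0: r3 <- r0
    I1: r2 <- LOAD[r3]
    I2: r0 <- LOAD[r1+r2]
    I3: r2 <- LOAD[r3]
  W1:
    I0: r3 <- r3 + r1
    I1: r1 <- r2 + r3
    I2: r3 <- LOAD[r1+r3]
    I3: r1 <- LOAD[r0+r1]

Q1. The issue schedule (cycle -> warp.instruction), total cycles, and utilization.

cycle 0: W0.I0
cycle 1: W0.I1
cycle 2: W1.I0
cycle 3: W1.I1
cycle 4: W1.I2
cycle 5: W1.I3
cycle 6: W0.I2
cycle 7: W0.I3

Answer: 8 cycles, utilization 1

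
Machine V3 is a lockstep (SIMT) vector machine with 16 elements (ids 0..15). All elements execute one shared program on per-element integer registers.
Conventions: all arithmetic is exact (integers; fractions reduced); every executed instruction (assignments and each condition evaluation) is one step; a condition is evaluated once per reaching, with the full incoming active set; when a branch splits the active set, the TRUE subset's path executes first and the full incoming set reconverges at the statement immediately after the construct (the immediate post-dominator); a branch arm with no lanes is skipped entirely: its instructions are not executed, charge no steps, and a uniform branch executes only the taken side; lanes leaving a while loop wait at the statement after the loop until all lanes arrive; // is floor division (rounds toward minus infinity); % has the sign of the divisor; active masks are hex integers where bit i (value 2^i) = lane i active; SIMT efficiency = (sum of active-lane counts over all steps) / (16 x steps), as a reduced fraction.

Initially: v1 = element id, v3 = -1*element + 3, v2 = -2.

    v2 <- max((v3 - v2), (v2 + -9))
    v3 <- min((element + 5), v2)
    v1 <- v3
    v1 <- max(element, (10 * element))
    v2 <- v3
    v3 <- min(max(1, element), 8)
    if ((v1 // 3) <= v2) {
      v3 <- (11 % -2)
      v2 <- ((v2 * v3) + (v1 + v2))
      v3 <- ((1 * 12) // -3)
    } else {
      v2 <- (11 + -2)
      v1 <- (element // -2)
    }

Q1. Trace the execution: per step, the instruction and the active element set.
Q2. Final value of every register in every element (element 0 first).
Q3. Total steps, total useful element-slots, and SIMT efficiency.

step 0: v2 <- max((v3 - v2), (v2 + -9)) 0xffff
step 1: v3 <- min((element + 5), v2) 0xffff
step 2: v1 <- v3                     0xffff
step 3: v1 <- max(element, (10 * element)) 0xffff
step 4: v2 <- v3                     0xffff
step 5: v3 <- min(max(1, element), 8) 0xffff
step 6: eval ((v1 // 3) <= v2)       0xffff
step 7: v3 <- (11 % -2)              0x0003
step 8: v2 <- ((v2 * v3) + (v1 + v2)) 0x0003
step 9: v3 <- ((1 * 12) // -3)       0x0003
step 10: v2 <- (11 + -2)              0xfffc
step 11: v1 <- (element // -2)        0xfffc

Answer: 12 steps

v1: 0,10,-1,-2,-2,-3,-3,-4,-4,-5,-5,-6,-6,-7,-7,-8
v3: -4,-4,2,3,4,5,6,7,8,8,8,8,8,8,8,8
v2: 0,10,9,9,9,9,9,9,9,9,9,9,9,9,9,9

steps = 12; useful = 146; efficiency = 146/192 = 73/96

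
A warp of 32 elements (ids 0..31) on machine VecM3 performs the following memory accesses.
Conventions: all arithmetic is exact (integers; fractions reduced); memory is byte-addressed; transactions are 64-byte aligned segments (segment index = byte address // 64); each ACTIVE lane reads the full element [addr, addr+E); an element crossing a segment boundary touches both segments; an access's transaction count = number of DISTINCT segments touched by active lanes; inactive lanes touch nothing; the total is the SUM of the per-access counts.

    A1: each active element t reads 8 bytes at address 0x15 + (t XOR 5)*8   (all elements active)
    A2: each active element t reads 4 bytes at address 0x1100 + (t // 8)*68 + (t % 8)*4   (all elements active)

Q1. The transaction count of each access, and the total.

A1: 5 transactions
A2: 4 transactions

Answer: 5,4; total 9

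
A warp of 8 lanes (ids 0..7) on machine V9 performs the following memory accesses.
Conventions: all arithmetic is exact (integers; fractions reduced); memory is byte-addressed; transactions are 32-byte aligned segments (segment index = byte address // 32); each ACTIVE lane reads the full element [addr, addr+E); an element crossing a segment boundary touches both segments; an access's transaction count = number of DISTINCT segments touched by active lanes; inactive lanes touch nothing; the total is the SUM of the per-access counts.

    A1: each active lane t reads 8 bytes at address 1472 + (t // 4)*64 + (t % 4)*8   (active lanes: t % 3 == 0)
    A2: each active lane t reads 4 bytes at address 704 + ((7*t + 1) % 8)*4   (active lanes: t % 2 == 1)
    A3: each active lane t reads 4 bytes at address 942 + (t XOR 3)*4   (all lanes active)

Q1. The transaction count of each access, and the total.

A1: 2 transactions
A2: 1 transaction
A3: 2 transactions

Answer: 2,1,2; total 5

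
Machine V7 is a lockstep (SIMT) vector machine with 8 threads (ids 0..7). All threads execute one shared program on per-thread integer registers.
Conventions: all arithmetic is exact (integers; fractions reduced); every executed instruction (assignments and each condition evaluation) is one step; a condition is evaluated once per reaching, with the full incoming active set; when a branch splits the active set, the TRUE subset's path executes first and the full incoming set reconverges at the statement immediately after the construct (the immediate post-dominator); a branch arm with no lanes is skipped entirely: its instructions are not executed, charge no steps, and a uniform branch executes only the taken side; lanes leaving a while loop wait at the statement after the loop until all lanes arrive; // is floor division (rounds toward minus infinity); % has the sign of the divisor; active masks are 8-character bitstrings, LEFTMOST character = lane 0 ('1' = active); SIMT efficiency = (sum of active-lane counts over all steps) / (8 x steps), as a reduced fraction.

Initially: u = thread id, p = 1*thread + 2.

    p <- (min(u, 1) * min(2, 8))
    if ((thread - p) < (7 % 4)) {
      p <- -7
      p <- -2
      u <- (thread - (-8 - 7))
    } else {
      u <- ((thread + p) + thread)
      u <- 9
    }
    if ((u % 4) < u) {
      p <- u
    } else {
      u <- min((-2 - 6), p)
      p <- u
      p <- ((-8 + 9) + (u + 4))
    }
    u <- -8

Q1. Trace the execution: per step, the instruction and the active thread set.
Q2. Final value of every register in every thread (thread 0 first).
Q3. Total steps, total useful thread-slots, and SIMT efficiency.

step 0: p <- (min(u, 1) * min(2, 8)) 11111111
step 1: eval ((thread - p) < (7 % 4)) 11111111
step 2: p <- -7                      11111000
step 3: p <- -2                      11111000
step 4: u <- (thread - (-8 - 7))     11111000
step 5: u <- ((thread + p) + thread) 00000111
step 6: u <- 9                       00000111
step 7: eval ((u % 4) < u)           11111111
step 8: p <- u                       11111111
step 9: u <- -8                      11111111

Answer: 10 steps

u: -8,-8,-8,-8,-8,-8,-8,-8
p: 15,16,17,18,19,9,9,9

steps = 10; useful = 61; efficiency = 61/80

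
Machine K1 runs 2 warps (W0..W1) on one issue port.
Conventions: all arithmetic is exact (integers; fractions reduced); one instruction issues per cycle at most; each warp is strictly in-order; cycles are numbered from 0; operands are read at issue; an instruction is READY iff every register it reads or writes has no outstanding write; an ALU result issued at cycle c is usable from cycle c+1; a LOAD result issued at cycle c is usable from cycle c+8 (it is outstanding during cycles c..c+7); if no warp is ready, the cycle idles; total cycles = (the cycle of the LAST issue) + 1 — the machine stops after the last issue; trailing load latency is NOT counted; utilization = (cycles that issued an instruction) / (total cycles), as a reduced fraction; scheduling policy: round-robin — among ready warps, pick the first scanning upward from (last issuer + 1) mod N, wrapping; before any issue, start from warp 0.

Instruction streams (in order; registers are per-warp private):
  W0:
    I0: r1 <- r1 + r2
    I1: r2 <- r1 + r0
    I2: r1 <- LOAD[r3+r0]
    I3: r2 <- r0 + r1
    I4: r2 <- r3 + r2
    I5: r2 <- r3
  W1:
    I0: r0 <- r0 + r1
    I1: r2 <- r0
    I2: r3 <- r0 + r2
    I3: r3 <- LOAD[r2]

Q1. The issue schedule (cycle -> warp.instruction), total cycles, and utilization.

cycle 0: W0.I0
cycle 1: W1.I0
cycle 2: W0.I1
cycle 3: W1.I1
cycle 4: W0.I2
cycle 5: W1.I2
cycle 6: W1.I3
cycle 7: idle
cycle 8: idle
cycle 9: idle
cycle 10: idle
cycle 11: idle
cycle 12: W0.I3
cycle 13: W0.I4
cycle 14: W0.I5

Answer: 15 cycles, utilization 2/3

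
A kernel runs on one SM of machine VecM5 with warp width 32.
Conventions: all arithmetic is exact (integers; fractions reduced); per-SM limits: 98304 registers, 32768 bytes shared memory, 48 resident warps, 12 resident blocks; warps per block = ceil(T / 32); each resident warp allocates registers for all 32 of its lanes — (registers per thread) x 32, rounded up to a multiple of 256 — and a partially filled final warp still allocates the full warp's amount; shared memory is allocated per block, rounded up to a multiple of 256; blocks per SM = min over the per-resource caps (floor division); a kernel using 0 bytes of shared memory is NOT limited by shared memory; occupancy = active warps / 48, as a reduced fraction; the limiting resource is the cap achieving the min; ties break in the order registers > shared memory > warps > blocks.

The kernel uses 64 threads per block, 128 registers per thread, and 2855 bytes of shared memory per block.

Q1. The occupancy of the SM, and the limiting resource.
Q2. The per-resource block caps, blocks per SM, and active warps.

Answer: occupancy 5/12, limited by shared memory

registers: 12 blocks
shared memory: 10 blocks
warps: 24 blocks
blocks: 12 blocks

Answer: 10 blocks, 20 active warps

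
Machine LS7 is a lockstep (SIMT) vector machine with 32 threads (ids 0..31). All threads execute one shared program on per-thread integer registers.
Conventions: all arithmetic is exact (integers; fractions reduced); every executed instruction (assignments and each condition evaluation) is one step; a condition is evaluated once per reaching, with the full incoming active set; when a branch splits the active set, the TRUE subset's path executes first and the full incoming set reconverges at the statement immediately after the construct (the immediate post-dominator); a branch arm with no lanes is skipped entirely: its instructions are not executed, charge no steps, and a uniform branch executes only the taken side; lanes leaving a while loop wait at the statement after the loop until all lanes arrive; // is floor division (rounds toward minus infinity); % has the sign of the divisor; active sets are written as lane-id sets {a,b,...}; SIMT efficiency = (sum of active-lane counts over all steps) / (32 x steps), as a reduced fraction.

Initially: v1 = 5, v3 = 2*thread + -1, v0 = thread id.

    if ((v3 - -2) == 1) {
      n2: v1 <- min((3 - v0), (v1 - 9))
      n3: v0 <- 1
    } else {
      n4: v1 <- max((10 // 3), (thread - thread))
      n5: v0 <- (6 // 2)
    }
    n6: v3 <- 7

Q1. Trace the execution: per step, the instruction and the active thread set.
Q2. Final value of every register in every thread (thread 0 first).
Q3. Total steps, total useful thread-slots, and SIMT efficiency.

step 0: eval ((v3 - -2) == 1)        {0,1,2,3,4,5,6,7,8,9,10,11,12,13,14,15,16,17,18,19,20,21,22,23,24,25,26,27,28,29,30,31}
step 1: v1 <- min((3 - v0), (v1 - 9)) {0}
step 2: v0 <- 1                      {0}
step 3: v1 <- max((10 // 3), (thread - thread)) {1,2,3,4,5,6,7,8,9,10,11,12,13,14,15,16,17,18,19,20,21,22,23,24,25,26,27,28,29,30,31}
step 4: v0 <- (6 // 2)               {1,2,3,4,5,6,7,8,9,10,11,12,13,14,15,16,17,18,19,20,21,22,23,24,25,26,27,28,29,30,31}
step 5: v3 <- 7                      {0,1,2,3,4,5,6,7,8,9,10,11,12,13,14,15,16,17,18,19,20,21,22,23,24,25,26,27,28,29,30,31}

Answer: 6 steps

v1: -4,3,3,3,3,3,3,3,3,3,3,3,3,3,3,3,3,3,3,3,3,3,3,3,3,3,3,3,3,3,3,3
v3: 7,7,7,7,7,7,7,7,7,7,7,7,7,7,7,7,7,7,7,7,7,7,7,7,7,7,7,7,7,7,7,7
v0: 1,3,3,3,3,3,3,3,3,3,3,3,3,3,3,3,3,3,3,3,3,3,3,3,3,3,3,3,3,3,3,3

steps = 6; useful = 128; efficiency = 128/192 = 2/3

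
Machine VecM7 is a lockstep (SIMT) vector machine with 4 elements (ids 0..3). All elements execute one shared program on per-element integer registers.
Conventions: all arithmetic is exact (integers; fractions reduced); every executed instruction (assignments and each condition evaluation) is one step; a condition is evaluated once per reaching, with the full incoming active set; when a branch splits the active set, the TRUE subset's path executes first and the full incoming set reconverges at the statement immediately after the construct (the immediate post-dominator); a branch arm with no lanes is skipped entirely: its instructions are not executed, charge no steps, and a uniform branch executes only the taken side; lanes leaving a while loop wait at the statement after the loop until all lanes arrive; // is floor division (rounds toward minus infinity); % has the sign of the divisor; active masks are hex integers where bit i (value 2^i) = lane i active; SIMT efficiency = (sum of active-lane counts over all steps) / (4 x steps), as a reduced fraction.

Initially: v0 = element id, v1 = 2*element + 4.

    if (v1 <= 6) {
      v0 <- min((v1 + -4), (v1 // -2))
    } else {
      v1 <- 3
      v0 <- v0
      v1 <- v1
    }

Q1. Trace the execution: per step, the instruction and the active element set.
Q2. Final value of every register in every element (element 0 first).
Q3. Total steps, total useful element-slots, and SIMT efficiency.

step 0: eval (v1 <= 6)               0xf
step 1: v0 <- min((v1 + -4), (v1 // -2)) 0x3
step 2: v1 <- 3                      0xc
step 3: v0 <- v0                     0xc
step 4: v1 <- v1                     0xc

Answer: 5 steps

v0: -2,-3,2,3
v1: 4,6,3,3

steps = 5; useful = 12; efficiency = 12/20 = 3/5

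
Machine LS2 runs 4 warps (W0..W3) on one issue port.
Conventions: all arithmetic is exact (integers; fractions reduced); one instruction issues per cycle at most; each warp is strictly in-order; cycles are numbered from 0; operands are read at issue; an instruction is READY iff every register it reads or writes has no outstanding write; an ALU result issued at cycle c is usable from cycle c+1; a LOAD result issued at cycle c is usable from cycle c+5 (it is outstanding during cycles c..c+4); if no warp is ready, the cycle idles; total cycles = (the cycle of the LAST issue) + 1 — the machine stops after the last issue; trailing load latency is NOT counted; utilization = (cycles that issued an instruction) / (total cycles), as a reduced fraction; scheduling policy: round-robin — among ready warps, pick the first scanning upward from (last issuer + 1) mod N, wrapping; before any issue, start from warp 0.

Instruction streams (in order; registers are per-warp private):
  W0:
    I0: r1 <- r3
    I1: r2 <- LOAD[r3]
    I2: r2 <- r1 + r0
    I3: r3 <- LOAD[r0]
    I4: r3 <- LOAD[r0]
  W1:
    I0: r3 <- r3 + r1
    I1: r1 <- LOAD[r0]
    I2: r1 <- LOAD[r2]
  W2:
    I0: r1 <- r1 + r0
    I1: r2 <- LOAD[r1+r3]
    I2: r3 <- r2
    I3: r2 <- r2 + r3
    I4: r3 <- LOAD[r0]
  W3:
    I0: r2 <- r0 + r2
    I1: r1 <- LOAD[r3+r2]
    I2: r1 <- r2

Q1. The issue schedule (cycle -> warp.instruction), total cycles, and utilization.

cycle 0: W0.I0
cycle 1: W1.I0
cycle 2: W2.I0
cycle 3: W3.I0
cycle 4: W0.I1
cycle 5: W1.I1
cycle 6: W2.I1
cycle 7: W3.I1
cycle 8: idle
cycle 9: W0.I2
cycle 10: W1.I2
cycle 11: W2.I2
cycle 12: W3.I2
cycle 13: W0.I3
cycle 14: W2.I3
cycle 15: W2.I4
cycle 16: idle
cycle 17: idle
cycle 18: W0.I4

Answer: 19 cycles, utilization 16/19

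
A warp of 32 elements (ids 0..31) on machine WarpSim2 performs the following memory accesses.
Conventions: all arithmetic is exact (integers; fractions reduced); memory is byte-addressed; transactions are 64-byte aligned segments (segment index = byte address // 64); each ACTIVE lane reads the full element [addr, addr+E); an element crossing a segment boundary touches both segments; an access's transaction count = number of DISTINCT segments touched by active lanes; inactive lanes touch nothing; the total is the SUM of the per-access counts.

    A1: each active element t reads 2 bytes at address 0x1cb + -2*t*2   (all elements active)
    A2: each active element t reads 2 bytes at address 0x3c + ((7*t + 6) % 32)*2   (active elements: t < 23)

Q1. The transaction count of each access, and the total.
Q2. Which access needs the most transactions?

A1: 3 transactions
A2: 2 transactions

Answer: 3,2; total 5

Answer: A1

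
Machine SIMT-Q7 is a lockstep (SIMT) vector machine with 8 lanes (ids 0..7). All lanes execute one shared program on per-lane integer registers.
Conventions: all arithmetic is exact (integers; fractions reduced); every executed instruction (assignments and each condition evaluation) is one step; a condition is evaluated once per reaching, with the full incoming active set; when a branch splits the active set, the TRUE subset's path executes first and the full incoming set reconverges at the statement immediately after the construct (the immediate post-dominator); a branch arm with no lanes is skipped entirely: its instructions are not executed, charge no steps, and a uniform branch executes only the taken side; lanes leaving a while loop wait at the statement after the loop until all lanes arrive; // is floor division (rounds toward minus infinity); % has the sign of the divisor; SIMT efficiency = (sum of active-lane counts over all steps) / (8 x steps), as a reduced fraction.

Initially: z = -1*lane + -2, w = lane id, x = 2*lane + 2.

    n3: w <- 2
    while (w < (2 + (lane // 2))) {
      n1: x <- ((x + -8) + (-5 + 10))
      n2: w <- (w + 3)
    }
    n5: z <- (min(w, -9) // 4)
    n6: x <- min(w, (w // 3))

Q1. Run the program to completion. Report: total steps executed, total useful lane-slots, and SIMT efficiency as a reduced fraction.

Answer: 7 steps, 50 useful, 25/28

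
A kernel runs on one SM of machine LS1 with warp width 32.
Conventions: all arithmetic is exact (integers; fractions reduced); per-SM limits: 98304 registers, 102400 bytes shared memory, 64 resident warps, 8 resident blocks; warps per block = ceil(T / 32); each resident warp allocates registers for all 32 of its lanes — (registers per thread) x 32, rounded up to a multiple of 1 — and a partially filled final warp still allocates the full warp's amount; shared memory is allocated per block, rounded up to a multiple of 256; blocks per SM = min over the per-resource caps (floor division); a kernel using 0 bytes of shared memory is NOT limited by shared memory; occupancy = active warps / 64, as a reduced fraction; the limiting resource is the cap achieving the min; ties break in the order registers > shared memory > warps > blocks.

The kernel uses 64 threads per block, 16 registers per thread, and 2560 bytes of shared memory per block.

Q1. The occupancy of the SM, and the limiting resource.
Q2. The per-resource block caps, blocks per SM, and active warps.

Answer: occupancy 1/4, limited by blocks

registers: 96 blocks
shared memory: 40 blocks
warps: 32 blocks
blocks: 8 blocks

Answer: 8 blocks, 16 active warps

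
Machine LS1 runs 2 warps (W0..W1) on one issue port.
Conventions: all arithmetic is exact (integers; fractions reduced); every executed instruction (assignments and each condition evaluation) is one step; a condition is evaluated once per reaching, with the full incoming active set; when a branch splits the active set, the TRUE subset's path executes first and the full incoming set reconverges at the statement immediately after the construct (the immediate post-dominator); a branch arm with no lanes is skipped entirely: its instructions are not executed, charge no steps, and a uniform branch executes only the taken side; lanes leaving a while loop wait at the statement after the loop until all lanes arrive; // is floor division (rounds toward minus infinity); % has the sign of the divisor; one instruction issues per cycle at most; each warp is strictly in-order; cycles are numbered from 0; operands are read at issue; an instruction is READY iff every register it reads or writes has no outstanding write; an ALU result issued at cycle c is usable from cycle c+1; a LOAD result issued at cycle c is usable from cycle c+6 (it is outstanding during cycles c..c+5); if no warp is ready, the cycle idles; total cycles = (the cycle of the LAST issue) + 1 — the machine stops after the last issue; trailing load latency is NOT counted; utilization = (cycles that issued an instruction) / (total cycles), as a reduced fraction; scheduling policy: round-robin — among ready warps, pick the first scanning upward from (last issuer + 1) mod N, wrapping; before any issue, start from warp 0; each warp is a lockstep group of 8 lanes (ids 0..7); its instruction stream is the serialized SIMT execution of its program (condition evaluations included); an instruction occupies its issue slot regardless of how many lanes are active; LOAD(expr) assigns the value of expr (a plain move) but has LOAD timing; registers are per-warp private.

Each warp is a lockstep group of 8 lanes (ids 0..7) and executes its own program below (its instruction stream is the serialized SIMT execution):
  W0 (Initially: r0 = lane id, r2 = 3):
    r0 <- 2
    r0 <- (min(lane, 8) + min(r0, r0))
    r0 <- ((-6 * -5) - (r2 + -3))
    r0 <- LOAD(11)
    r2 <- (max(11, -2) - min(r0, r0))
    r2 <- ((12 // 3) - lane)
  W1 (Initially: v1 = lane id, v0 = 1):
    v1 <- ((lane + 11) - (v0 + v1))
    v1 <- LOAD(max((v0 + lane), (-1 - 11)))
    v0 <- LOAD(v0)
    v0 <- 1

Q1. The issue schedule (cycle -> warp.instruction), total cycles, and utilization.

cycle 0: W0.I0
cycle 1: W1.I0
cycle 2: W0.I1
cycle 3: W1.I1
cycle 4: W0.I2
cycle 5: W1.I2
cycle 6: W0.I3
cycle 7: idle
cycle 8: idle
cycle 9: idle
cycle 10: idle
cycle 11: W1.I3
cycle 12: W0.I4
cycle 13: W0.I5

Answer: 14 cycles, utilization 5/7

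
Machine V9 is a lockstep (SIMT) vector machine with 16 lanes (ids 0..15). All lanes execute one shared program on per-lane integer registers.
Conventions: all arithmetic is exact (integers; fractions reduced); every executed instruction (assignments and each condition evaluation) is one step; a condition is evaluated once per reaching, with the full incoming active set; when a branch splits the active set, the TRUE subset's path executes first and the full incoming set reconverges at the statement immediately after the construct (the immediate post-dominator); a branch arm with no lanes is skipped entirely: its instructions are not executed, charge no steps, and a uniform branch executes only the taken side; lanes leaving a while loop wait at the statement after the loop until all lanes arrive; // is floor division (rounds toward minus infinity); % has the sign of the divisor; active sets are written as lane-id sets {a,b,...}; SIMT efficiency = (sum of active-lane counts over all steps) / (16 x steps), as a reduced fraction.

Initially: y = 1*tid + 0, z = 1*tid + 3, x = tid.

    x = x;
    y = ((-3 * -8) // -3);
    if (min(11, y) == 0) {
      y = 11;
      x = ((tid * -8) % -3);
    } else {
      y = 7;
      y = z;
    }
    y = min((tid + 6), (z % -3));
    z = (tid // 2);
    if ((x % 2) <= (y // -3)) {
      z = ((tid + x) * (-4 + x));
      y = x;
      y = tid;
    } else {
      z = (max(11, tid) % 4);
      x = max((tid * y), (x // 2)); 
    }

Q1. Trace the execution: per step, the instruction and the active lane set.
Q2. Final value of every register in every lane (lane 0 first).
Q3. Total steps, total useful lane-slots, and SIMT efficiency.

step 0: x <- x                       {0,1,2,3,4,5,6,7,8,9,10,11,12,13,14,15}
step 1: y <- ((-3 * -8) // -3)       {0,1,2,3,4,5,6,7,8,9,10,11,12,13,14,15}
step 2: eval (min(11, y) == 0)       {0,1,2,3,4,5,6,7,8,9,10,11,12,13,14,15}
step 3: y <- 7                       {0,1,2,3,4,5,6,7,8,9,10,11,12,13,14,15}
step 4: y <- z                       {0,1,2,3,4,5,6,7,8,9,10,11,12,13,14,15}
step 5: y <- min((tid + 6), (z % -3)) {0,1,2,3,4,5,6,7,8,9,10,11,12,13,14,15}
step 6: z <- (tid // 2)              {0,1,2,3,4,5,6,7,8,9,10,11,12,13,14,15}
step 7: eval ((x % 2) <= (y // -3))  {0,1,2,3,4,5,6,7,8,9,10,11,12,13,14,15}
step 8: z <- ((tid + x) * (-4 + x))  {0,2,4,6,8,10,12,14}
step 9: y <- x                       {0,2,4,6,8,10,12,14}
step 10: y <- tid                     {0,2,4,6,8,10,12,14}
step 11: z <- (max(11, tid) % 4)      {1,3,5,7,9,11,13,15}
step 12: x <- max((tid * y), (x // 2)) {1,3,5,7,9,11,13,15}

Answer: 13 steps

y: 0,-2,2,0,4,-1,6,-2,8,0,10,-1,12,-2,14,0
z: 0,3,-8,3,0,3,24,3,64,3,120,3,192,1,280,3
x: 0,0,2,1,4,2,6,3,8,4,10,5,12,6,14,7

steps = 13; useful = 168; efficiency = 168/208 = 21/26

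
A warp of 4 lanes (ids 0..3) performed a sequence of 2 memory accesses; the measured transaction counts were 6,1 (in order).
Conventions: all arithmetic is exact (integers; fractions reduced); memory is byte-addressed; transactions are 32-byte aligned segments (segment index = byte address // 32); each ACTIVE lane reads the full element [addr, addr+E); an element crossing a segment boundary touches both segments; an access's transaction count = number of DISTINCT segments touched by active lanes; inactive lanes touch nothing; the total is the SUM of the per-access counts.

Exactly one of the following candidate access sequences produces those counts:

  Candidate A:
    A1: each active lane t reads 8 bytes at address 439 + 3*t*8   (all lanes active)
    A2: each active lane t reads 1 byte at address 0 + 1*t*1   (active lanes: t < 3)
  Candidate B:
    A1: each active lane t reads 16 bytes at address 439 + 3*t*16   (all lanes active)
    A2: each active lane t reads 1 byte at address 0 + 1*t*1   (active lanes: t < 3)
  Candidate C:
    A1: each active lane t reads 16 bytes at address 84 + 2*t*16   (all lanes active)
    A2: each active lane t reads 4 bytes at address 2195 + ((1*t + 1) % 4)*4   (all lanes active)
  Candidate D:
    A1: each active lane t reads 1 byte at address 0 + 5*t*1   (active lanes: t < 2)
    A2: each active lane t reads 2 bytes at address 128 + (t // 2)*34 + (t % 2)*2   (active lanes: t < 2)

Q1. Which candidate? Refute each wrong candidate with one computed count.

A: A1 gives 4 transactions, not 6
C: A1 gives 5 transactions, not 6
D: A1 gives 1 transaction, not 6
B: all counts match (6,1)

Answer: B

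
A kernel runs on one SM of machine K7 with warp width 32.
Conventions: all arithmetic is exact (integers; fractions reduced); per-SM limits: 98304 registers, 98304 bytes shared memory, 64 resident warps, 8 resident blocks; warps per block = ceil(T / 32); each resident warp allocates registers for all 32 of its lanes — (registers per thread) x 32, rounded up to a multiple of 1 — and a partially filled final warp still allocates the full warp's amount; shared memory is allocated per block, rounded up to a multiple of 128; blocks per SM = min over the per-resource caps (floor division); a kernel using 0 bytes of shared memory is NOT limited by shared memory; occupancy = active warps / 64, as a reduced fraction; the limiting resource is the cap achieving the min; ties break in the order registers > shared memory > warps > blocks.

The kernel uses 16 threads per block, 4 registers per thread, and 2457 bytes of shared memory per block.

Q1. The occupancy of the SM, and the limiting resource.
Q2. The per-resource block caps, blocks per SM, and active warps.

Answer: occupancy 1/8, limited by blocks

registers: 768 blocks
shared memory: 38 blocks
warps: 64 blocks
blocks: 8 blocks

Answer: 8 blocks, 8 active warps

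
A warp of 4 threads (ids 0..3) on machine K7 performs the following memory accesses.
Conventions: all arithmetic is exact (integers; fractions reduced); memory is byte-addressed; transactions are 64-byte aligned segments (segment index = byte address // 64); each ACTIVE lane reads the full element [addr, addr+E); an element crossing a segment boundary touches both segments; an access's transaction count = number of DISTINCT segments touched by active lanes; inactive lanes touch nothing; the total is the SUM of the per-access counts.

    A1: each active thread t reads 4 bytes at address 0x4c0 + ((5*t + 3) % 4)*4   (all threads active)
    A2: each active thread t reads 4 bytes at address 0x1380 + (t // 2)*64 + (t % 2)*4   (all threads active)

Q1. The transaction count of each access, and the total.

A1: 1 transaction
A2: 2 transactions

Answer: 1,2; total 3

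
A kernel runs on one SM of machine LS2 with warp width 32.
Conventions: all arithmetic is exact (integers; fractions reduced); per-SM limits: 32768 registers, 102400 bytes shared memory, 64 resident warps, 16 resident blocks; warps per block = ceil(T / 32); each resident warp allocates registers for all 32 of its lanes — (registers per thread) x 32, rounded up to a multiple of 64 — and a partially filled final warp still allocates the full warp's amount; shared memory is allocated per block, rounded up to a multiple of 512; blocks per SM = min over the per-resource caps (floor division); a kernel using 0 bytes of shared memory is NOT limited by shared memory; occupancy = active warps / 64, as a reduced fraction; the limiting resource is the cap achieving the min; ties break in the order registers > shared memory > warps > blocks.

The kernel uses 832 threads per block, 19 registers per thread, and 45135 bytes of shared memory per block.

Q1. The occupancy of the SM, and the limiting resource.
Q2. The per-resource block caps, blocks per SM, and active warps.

Answer: occupancy 13/32, limited by registers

registers: 1 block
shared memory: 2 blocks
warps: 2 blocks
blocks: 16 blocks

Answer: 1 block, 26 active warps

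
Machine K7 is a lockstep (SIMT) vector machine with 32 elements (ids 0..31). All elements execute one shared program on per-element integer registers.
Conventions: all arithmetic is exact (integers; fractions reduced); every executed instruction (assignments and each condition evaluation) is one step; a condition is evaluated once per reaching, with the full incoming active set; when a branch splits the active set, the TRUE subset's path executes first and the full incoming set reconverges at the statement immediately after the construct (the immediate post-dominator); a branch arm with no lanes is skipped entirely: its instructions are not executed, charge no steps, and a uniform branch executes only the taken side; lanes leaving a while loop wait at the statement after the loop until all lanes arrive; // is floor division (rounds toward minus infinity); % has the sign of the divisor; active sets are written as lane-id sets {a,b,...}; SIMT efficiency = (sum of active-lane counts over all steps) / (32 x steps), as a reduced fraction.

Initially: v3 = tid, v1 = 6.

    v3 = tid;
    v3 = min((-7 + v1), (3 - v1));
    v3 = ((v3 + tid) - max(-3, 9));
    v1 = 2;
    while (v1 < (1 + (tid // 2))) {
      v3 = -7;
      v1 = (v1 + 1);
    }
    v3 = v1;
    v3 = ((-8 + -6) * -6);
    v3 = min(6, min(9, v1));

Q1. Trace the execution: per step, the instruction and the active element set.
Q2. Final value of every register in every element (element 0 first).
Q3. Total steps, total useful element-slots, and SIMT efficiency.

step 0: v3 <- tid                    {0,1,2,3,4,5,6,7,8,9,10,11,12,13,14,15,16,17,18,19,20,21,22,23,24,25,26,27,28,29,30,31}
step 1: v3 <- min((-7 + v1), (3 - v1)) {0,1,2,3,4,5,6,7,8,9,10,11,12,13,14,15,16,17,18,19,20,21,22,23,24,25,26,27,28,29,30,31}
step 2: v3 <- ((v3 + tid) - max(-3, 9)) {0,1,2,3,4,5,6,7,8,9,10,11,12,13,14,15,16,17,18,19,20,21,22,23,24,25,26,27,28,29,30,31}
step 3: v1 <- 2                      {0,1,2,3,4,5,6,7,8,9,10,11,12,13,14,15,16,17,18,19,20,21,22,23,24,25,26,27,28,29,30,31}
step 4: eval (v1 < (1 + (tid // 2))) {0,1,2,3,4,5,6,7,8,9,10,11,12,13,14,15,16,17,18,19,20,21,22,23,24,25,26,27,28,29,30,31}
step 5: v3 <- -7                     {4,5,6,7,8,9,10,11,12,13,14,15,16,17,18,19,20,21,22,23,24,25,26,27,28,29,30,31}
step 6: v1 <- (v1 + 1)               {4,5,6,7,8,9,10,11,12,13,14,15,16,17,18,19,20,21,22,23,24,25,26,27,28,29,30,31}
step 7: eval (v1 < (1 + (tid // 2))) {4,5,6,7,8,9,10,11,12,13,14,15,16,17,18,19,20,21,22,23,24,25,26,27,28,29,30,31}
step 8: v3 <- -7                     {6,7,8,9,10,11,12,13,14,15,16,17,18,19,20,21,22,23,24,25,26,27,28,29,30,31}
step 9: v1 <- (v1 + 1)               {6,7,8,9,10,11,12,13,14,15,16,17,18,19,20,21,22,23,24,25,26,27,28,29,30,31}
step 10: eval (v1 < (1 + (tid // 2))) {6,7,8,9,10,11,12,13,14,15,16,17,18,19,20,21,22,23,24,25,26,27,28,29,30,31}
step 11: v3 <- -7                     {8,9,10,11,12,13,14,15,16,17,18,19,20,21,22,23,24,25,26,27,28,29,30,31}
step 12: v1 <- (v1 + 1)               {8,9,10,11,12,13,14,15,16,17,18,19,20,21,22,23,24,25,26,27,28,29,30,31}
step 13: eval (v1 < (1 + (tid // 2))) {8,9,10,11,12,13,14,15,16,17,18,19,20,21,22,23,24,25,26,27,28,29,30,31}
step 14: v3 <- -7                     {10,11,12,13,14,15,16,17,18,19,20,21,22,23,24,25,26,27,28,29,30,31}
step 15: v1 <- (v1 + 1)               {10,11,12,13,14,15,16,17,18,19,20,21,22,23,24,25,26,27,28,29,30,31}
step 16: eval (v1 < (1 + (tid // 2))) {10,11,12,13,14,15,16,17,18,19,20,21,22,23,24,25,26,27,28,29,30,31}
step 17: v3 <- -7                     {12,13,14,15,16,17,18,19,20,21,22,23,24,25,26,27,28,29,30,31}
step 18: v1 <- (v1 + 1)               {12,13,14,15,16,17,18,19,20,21,22,23,24,25,26,27,28,29,30,31}
step 19: eval (v1 < (1 + (tid // 2))) {12,13,14,15,16,17,18,19,20,21,22,23,24,25,26,27,28,29,30,31}
step 20: v3 <- -7                     {14,15,16,17,18,19,20,21,22,23,24,25,26,27,28,29,30,31}
step 21: v1 <- (v1 + 1)               {14,15,16,17,18,19,20,21,22,23,24,25,26,27,28,29,30,31}
step 22: eval (v1 < (1 + (tid // 2))) {14,15,16,17,18,19,20,21,22,23,24,25,26,27,28,29,30,31}
step 23: v3 <- -7                     {16,17,18,19,20,21,22,23,24,25,26,27,28,29,30,31}
step 24: v1 <- (v1 + 1)               {16,17,18,19,20,21,22,23,24,25,26,27,28,29,30,31}
step 25: eval (v1 < (1 + (tid // 2))) {16,17,18,19,20,21,22,23,24,25,26,27,28,29,30,31}
step 26: v3 <- -7                     {18,19,20,21,22,23,24,25,26,27,28,29,30,31}
step 27: v1 <- (v1 + 1)               {18,19,20,21,22,23,24,25,26,27,28,29,30,31}
step 28: eval (v1 < (1 + (tid // 2))) {18,19,20,21,22,23,24,25,26,27,28,29,30,31}
step 29: v3 <- -7                     {20,21,22,23,24,25,26,27,28,29,30,31}
step 30: v1 <- (v1 + 1)               {20,21,22,23,24,25,26,27,28,29,30,31}
step 31: eval (v1 < (1 + (tid // 2))) {20,21,22,23,24,25,26,27,28,29,30,31}
step 32: v3 <- -7                     {22,23,24,25,26,27,28,29,30,31}
step 33: v1 <- (v1 + 1)               {22,23,24,25,26,27,28,29,30,31}
step 34: eval (v1 < (1 + (tid // 2))) {22,23,24,25,26,27,28,29,30,31}
step 35: v3 <- -7                     {24,25,26,27,28,29,30,31}
step 36: v1 <- (v1 + 1)               {24,25,26,27,28,29,30,31}
step 37: eval (v1 < (1 + (tid // 2))) {24,25,26,27,28,29,30,31}
step 38: v3 <- -7                     {26,27,28,29,30,31}
step 39: v1 <- (v1 + 1)               {26,27,28,29,30,31}
step 40: eval (v1 < (1 + (tid // 2))) {26,27,28,29,30,31}
step 41: v3 <- -7                     {28,29,30,31}
step 42: v1 <- (v1 + 1)               {28,29,30,31}
step 43: eval (v1 < (1 + (tid // 2))) {28,29,30,31}
step 44: v3 <- -7                     {30,31}
step 45: v1 <- (v1 + 1)               {30,31}
step 46: eval (v1 < (1 + (tid // 2))) {30,31}
step 47: v3 <- v1                     {0,1,2,3,4,5,6,7,8,9,10,11,12,13,14,15,16,17,18,19,20,21,22,23,24,25,26,27,28,29,30,31}
step 48: v3 <- ((-8 + -6) * -6)       {0,1,2,3,4,5,6,7,8,9,10,11,12,13,14,15,16,17,18,19,20,21,22,23,24,25,26,27,28,29,30,31}
step 49: v3 <- min(6, min(9, v1))     {0,1,2,3,4,5,6,7,8,9,10,11,12,13,14,15,16,17,18,19,20,21,22,23,24,25,26,27,28,29,30,31}

Answer: 50 steps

v3: 2,2,2,2,3,3,4,4,5,5,6,6,6,6,6,6,6,6,6,6,6,6,6,6,6,6,6,6,6,6,6,6
v1: 2,2,2,2,3,3,4,4,5,5,6,6,7,7,8,8,9,9,10,10,11,11,12,12,13,13,14,14,15,15,16,16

steps = 50; useful = 886; efficiency = 886/1600 = 443/800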